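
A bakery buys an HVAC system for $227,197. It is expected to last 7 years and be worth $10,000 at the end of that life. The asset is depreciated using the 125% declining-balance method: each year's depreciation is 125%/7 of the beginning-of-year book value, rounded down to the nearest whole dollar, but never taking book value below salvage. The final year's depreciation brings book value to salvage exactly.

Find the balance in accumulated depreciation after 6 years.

$157,401

Depreciable base = $227,197 − $10,000 = $217,197.
Year 1: ⌊$227,197 × 125%/7⌋ = $40,570. Book value $186,627.
Year 2: ⌊$186,627 × 125%/7⌋ = $33,326. Book value $153,301.
Year 3: ⌊$153,301 × 125%/7⌋ = $27,375. Book value $125,926.
Year 4: ⌊$125,926 × 125%/7⌋ = $22,486. Book value $103,440.
Year 5: ⌊$103,440 × 125%/7⌋ = $18,471. Book value $84,969.
Year 6: ⌊$84,969 × 125%/7⌋ = $15,173. Book value $69,796.
Accumulated through year 6 = $227,197 − $69,796 = $157,401.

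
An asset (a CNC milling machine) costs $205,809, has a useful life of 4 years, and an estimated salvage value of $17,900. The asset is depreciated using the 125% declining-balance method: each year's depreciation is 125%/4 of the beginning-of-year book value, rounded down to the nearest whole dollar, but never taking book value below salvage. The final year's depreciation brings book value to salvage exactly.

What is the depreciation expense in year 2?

$44,216

Depreciable base = $205,809 − $17,900 = $187,909.
Year 1: ⌊$205,809 × 125%/4⌋ = $64,315. Book value $141,494.
Year 2: ⌊$141,494 × 125%/4⌋ = $44,216. Book value $97,278.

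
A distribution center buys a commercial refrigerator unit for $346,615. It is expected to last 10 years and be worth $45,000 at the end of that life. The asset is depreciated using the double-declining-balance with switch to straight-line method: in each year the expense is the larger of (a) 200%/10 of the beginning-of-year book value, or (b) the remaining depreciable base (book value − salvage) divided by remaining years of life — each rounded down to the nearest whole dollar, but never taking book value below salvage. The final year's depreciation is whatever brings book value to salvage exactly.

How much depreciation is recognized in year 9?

$11,630

Depreciable base = $346,615 − $45,000 = $301,615.
Year 1: DB = ⌊$346,615 × 200%/10⌋ = $69,323; SL = ⌊$301,615/10⌋ = $30,161 → take DB $69,323. Book value $277,292.
Year 2: DB = ⌊$277,292 × 200%/10⌋ = $55,458; SL = ⌊$232,292/9⌋ = $25,810 → take DB $55,458. Book value $221,834.
Year 3: DB = ⌊$221,834 × 200%/10⌋ = $44,366; SL = ⌊$176,834/8⌋ = $22,104 → take DB $44,366. Book value $177,468.
Year 4: DB = ⌊$177,468 × 200%/10⌋ = $35,493; SL = ⌊$132,468/7⌋ = $18,924 → take DB $35,493. Book value $141,975.
Year 5: DB = ⌊$141,975 × 200%/10⌋ = $28,395; SL = ⌊$96,975/6⌋ = $16,162 → take DB $28,395. Book value $113,580.
Year 6: DB = ⌊$113,580 × 200%/10⌋ = $22,716; SL = ⌊$68,580/5⌋ = $13,716 → take DB $22,716. Book value $90,864.
Year 7: DB = ⌊$90,864 × 200%/10⌋ = $18,172; SL = ⌊$45,864/4⌋ = $11,466 → take DB $18,172. Book value $72,692.
Year 8: DB = ⌊$72,692 × 200%/10⌋ = $14,538; SL = ⌊$27,692/3⌋ = $9,230 → take DB $14,538. Book value $58,154.
Year 9: DB = ⌊$58,154 × 200%/10⌋ = $11,630; SL = ⌊$13,154/2⌋ = $6,577 → take DB $11,630. Book value $46,524.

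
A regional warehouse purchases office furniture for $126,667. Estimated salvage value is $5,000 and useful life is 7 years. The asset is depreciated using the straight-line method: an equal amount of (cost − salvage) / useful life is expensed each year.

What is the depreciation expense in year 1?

Depreciable base = $126,667 − $5,000 = $121,667.
Annual expense = $121,667 / 7 = $17,381.

$17,381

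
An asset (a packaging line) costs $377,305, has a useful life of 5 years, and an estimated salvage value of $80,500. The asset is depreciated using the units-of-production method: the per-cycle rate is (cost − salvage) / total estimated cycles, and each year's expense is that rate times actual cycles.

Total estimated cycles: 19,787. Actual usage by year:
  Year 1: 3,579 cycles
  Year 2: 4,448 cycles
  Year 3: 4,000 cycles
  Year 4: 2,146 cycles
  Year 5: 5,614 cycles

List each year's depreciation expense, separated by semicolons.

Depreciable base = $377,305 − $80,500 = $296,805.
Rate = $296,805 / 19,787 cycles = $15 per cycle.
Year 1: 3,579 × $15 = $53,685. Book value $323,620.
Year 2: 4,448 × $15 = $66,720. Book value $256,900.
Year 3: 4,000 × $15 = $60,000. Book value $196,900.
Year 4: 2,146 × $15 = $32,190. Book value $164,710.
Year 5: 5,614 × $15 = $84,210. Book value $80,500.

$53,685; $66,720; $60,000; $32,190; $84,210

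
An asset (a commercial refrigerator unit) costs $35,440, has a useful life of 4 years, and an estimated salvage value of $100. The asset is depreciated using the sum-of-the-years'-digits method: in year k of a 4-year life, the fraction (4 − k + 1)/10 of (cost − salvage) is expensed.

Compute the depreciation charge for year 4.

$3,534

Depreciable base = $35,440 − $100 = $35,340.
Sum of the years' digits = 4+3+2+1 = 10.
Year 1: $35,340 × 4/10 = $14,136. Book value $21,304.
Year 2: $35,340 × 3/10 = $10,602. Book value $10,702.
Year 3: $35,340 × 2/10 = $7,068. Book value $3,634.
Year 4: $35,340 × 1/10 = $3,534. Book value $100.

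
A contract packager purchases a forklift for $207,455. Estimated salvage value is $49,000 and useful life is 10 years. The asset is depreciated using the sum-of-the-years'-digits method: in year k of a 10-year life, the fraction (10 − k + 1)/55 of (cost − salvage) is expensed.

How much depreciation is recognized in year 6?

$14,405

Depreciable base = $207,455 − $49,000 = $158,455.
Sum of the years' digits = 10+9+8+7+6+5+4+3+2+1 = 55.
Year 1: $158,455 × 10/55 = $28,810. Book value $178,645.
Year 2: $158,455 × 9/55 = $25,929. Book value $152,716.
Year 3: $158,455 × 8/55 = $23,048. Book value $129,668.
Year 4: $158,455 × 7/55 = $20,167. Book value $109,501.
Year 5: $158,455 × 6/55 = $17,286. Book value $92,215.
Year 6: $158,455 × 5/55 = $14,405. Book value $77,810.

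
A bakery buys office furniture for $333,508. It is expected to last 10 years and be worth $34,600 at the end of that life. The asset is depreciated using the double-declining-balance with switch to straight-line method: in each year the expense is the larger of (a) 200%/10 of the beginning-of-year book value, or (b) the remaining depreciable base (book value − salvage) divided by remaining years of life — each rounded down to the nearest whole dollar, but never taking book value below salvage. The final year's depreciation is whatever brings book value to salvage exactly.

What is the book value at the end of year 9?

$44,764

Depreciable base = $333,508 − $34,600 = $298,908.
Year 1: DB = ⌊$333,508 × 200%/10⌋ = $66,701; SL = ⌊$298,908/10⌋ = $29,890 → take DB $66,701. Book value $266,807.
Year 2: DB = ⌊$266,807 × 200%/10⌋ = $53,361; SL = ⌊$232,207/9⌋ = $25,800 → take DB $53,361. Book value $213,446.
Year 3: DB = ⌊$213,446 × 200%/10⌋ = $42,689; SL = ⌊$178,846/8⌋ = $22,355 → take DB $42,689. Book value $170,757.
Year 4: DB = ⌊$170,757 × 200%/10⌋ = $34,151; SL = ⌊$136,157/7⌋ = $19,451 → take DB $34,151. Book value $136,606.
Year 5: DB = ⌊$136,606 × 200%/10⌋ = $27,321; SL = ⌊$102,006/6⌋ = $17,001 → take DB $27,321. Book value $109,285.
Year 6: DB = ⌊$109,285 × 200%/10⌋ = $21,857; SL = ⌊$74,685/5⌋ = $14,937 → take DB $21,857. Book value $87,428.
Year 7: DB = ⌊$87,428 × 200%/10⌋ = $17,485; SL = ⌊$52,828/4⌋ = $13,207 → take DB $17,485. Book value $69,943.
Year 8: DB = ⌊$69,943 × 200%/10⌋ = $13,988; SL = ⌊$35,343/3⌋ = $11,781 → take DB $13,988. Book value $55,955.
Year 9: DB = ⌊$55,955 × 200%/10⌋ = $11,191; SL = ⌊$21,355/2⌋ = $10,677 → take DB $11,191. Book value $44,764.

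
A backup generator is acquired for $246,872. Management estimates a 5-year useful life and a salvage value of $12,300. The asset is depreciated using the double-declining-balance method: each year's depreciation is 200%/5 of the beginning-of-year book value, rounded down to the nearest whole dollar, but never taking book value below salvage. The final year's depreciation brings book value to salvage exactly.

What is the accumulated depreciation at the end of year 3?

Depreciable base = $246,872 − $12,300 = $234,572.
Year 1: ⌊$246,872 × 200%/5⌋ = $98,748. Book value $148,124.
Year 2: ⌊$148,124 × 200%/5⌋ = $59,249. Book value $88,875.
Year 3: ⌊$88,875 × 200%/5⌋ = $35,550. Book value $53,325.
Accumulated through year 3 = $246,872 − $53,325 = $193,547.

$193,547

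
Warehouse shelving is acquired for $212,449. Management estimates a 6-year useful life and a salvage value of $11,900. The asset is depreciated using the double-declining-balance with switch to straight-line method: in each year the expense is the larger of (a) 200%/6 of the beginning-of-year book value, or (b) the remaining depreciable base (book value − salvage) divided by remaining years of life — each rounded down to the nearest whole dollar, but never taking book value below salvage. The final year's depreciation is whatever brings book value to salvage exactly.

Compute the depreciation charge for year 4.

$20,982

Depreciable base = $212,449 − $11,900 = $200,549.
Year 1: DB = ⌊$212,449 × 200%/6⌋ = $70,816; SL = ⌊$200,549/6⌋ = $33,424 → take DB $70,816. Book value $141,633.
Year 2: DB = ⌊$141,633 × 200%/6⌋ = $47,211; SL = ⌊$129,733/5⌋ = $25,946 → take DB $47,211. Book value $94,422.
Year 3: DB = ⌊$94,422 × 200%/6⌋ = $31,474; SL = ⌊$82,522/4⌋ = $20,630 → take DB $31,474. Book value $62,948.
Year 4: DB = ⌊$62,948 × 200%/6⌋ = $20,982; SL = ⌊$51,048/3⌋ = $17,016 → take DB $20,982. Book value $41,966.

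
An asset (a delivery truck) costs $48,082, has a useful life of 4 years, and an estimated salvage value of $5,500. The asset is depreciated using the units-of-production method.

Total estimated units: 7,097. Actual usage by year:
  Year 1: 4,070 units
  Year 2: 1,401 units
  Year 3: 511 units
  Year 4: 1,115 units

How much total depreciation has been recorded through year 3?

$35,892

Depreciable base = $48,082 − $5,500 = $42,582.
Rate = $42,582 / 7,097 units = $6 per unit.
Year 1: 4,070 × $6 = $24,420. Book value $23,662.
Year 2: 1,401 × $6 = $8,406. Book value $15,256.
Year 3: 511 × $6 = $3,066. Book value $12,190.
Accumulated through year 3 = $48,082 − $12,190 = $35,892.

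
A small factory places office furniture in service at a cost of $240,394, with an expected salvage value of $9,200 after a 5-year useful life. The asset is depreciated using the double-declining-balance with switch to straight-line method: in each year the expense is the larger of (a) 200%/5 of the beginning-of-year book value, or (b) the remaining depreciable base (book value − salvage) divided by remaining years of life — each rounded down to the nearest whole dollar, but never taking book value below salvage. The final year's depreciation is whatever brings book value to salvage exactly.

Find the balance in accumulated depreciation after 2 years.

$153,851

Depreciable base = $240,394 − $9,200 = $231,194.
Year 1: DB = ⌊$240,394 × 200%/5⌋ = $96,157; SL = ⌊$231,194/5⌋ = $46,238 → take DB $96,157. Book value $144,237.
Year 2: DB = ⌊$144,237 × 200%/5⌋ = $57,694; SL = ⌊$135,037/4⌋ = $33,759 → take DB $57,694. Book value $86,543.
Accumulated through year 2 = $240,394 − $86,543 = $153,851.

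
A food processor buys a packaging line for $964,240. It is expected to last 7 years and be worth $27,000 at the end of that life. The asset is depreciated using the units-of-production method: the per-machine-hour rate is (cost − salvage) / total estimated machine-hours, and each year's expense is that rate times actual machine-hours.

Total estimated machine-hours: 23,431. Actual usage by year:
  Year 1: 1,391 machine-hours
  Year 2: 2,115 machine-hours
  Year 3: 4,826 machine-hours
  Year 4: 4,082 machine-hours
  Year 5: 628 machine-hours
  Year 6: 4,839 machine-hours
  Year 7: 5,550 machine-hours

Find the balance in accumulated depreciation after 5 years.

$521,680

Depreciable base = $964,240 − $27,000 = $937,240.
Rate = $937,240 / 23,431 machine-hours = $40 per machine-hour.
Year 1: 1,391 × $40 = $55,640. Book value $908,600.
Year 2: 2,115 × $40 = $84,600. Book value $824,000.
Year 3: 4,826 × $40 = $193,040. Book value $630,960.
Year 4: 4,082 × $40 = $163,280. Book value $467,680.
Year 5: 628 × $40 = $25,120. Book value $442,560.
Accumulated through year 5 = $964,240 − $442,560 = $521,680.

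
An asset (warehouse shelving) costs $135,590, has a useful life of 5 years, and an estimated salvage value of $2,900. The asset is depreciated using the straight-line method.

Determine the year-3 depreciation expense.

$26,538

Depreciable base = $135,590 − $2,900 = $132,690.
Annual expense = $132,690 / 5 = $26,538.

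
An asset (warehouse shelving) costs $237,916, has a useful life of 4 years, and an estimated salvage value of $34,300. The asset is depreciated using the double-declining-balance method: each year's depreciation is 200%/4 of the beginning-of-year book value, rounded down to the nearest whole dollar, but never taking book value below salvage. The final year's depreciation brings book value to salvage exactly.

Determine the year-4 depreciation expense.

Depreciable base = $237,916 − $34,300 = $203,616.
Year 1: ⌊$237,916 × 200%/4⌋ = $118,958. Book value $118,958.
Year 2: ⌊$118,958 × 200%/4⌋ = $59,479. Book value $59,479.
Year 3: ⌊$59,479 × 200%/4⌋ = $29,739, capped at $25,179. Book value $34,300.
Year 4 (final): $34,300 − $34,300 = $0. Book value $34,300.

$0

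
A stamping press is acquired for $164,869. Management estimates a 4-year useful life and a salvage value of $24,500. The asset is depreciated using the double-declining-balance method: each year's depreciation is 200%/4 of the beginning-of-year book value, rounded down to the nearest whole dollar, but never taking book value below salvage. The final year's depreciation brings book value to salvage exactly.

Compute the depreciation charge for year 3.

Depreciable base = $164,869 − $24,500 = $140,369.
Year 1: ⌊$164,869 × 200%/4⌋ = $82,434. Book value $82,435.
Year 2: ⌊$82,435 × 200%/4⌋ = $41,217. Book value $41,218.
Year 3: ⌊$41,218 × 200%/4⌋ = $20,609, capped at $16,718. Book value $24,500.

$16,718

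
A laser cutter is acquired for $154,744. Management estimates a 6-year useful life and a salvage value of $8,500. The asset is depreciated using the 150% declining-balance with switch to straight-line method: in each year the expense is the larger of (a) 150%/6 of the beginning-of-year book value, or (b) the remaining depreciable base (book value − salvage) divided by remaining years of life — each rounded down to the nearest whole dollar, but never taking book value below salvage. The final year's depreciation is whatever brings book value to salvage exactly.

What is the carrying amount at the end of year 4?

Depreciable base = $154,744 − $8,500 = $146,244.
Year 1: DB = ⌊$154,744 × 150%/6⌋ = $38,686; SL = ⌊$146,244/6⌋ = $24,374 → take DB $38,686. Book value $116,058.
Year 2: DB = ⌊$116,058 × 150%/6⌋ = $29,014; SL = ⌊$107,558/5⌋ = $21,511 → take DB $29,014. Book value $87,044.
Year 3: DB = ⌊$87,044 × 150%/6⌋ = $21,761; SL = ⌊$78,544/4⌋ = $19,636 → take DB $21,761. Book value $65,283.
Year 4: DB = ⌊$65,283 × 150%/6⌋ = $16,320; SL = ⌊$56,783/3⌋ = $18,927 → take SL $18,927. Book value $46,356.

$46,356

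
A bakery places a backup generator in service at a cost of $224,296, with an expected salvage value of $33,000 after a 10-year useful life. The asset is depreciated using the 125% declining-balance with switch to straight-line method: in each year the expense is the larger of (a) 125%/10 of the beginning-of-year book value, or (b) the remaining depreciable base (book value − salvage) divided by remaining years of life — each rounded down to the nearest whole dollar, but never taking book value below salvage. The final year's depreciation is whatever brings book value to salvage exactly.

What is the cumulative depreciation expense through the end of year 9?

$174,887

Depreciable base = $224,296 − $33,000 = $191,296.
Year 1: DB = ⌊$224,296 × 125%/10⌋ = $28,037; SL = ⌊$191,296/10⌋ = $19,129 → take DB $28,037. Book value $196,259.
Year 2: DB = ⌊$196,259 × 125%/10⌋ = $24,532; SL = ⌊$163,259/9⌋ = $18,139 → take DB $24,532. Book value $171,727.
Year 3: DB = ⌊$171,727 × 125%/10⌋ = $21,465; SL = ⌊$138,727/8⌋ = $17,340 → take DB $21,465. Book value $150,262.
Year 4: DB = ⌊$150,262 × 125%/10⌋ = $18,782; SL = ⌊$117,262/7⌋ = $16,751 → take DB $18,782. Book value $131,480.
Year 5: DB = ⌊$131,480 × 125%/10⌋ = $16,435; SL = ⌊$98,480/6⌋ = $16,413 → take DB $16,435. Book value $115,045.
Year 6: DB = ⌊$115,045 × 125%/10⌋ = $14,380; SL = ⌊$82,045/5⌋ = $16,409 → take SL $16,409. Book value $98,636.
Year 7: DB = ⌊$98,636 × 125%/10⌋ = $12,329; SL = ⌊$65,636/4⌋ = $16,409 → take SL $16,409. Book value $82,227.
Year 8: DB = ⌊$82,227 × 125%/10⌋ = $10,278; SL = ⌊$49,227/3⌋ = $16,409 → take SL $16,409. Book value $65,818.
Year 9: DB = ⌊$65,818 × 125%/10⌋ = $8,227; SL = ⌊$32,818/2⌋ = $16,409 → take SL $16,409. Book value $49,409.
Accumulated through year 9 = $224,296 − $49,409 = $174,887.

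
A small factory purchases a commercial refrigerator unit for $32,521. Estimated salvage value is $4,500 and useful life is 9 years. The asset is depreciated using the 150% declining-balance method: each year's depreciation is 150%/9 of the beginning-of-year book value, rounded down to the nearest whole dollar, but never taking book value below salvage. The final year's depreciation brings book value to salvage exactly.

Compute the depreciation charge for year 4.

$3,136

Depreciable base = $32,521 − $4,500 = $28,021.
Year 1: ⌊$32,521 × 150%/9⌋ = $5,420. Book value $27,101.
Year 2: ⌊$27,101 × 150%/9⌋ = $4,516. Book value $22,585.
Year 3: ⌊$22,585 × 150%/9⌋ = $3,764. Book value $18,821.
Year 4: ⌊$18,821 × 150%/9⌋ = $3,136. Book value $15,685.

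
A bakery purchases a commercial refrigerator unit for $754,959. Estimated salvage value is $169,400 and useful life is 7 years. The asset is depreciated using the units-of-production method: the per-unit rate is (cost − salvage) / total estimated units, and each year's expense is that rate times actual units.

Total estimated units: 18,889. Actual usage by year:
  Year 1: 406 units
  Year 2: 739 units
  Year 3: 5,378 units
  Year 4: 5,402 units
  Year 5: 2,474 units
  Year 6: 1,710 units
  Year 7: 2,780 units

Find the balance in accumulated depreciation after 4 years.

Depreciable base = $754,959 − $169,400 = $585,559.
Rate = $585,559 / 18,889 units = $31 per unit.
Year 1: 406 × $31 = $12,586. Book value $742,373.
Year 2: 739 × $31 = $22,909. Book value $719,464.
Year 3: 5,378 × $31 = $166,718. Book value $552,746.
Year 4: 5,402 × $31 = $167,462. Book value $385,284.
Accumulated through year 4 = $754,959 − $385,284 = $369,675.

$369,675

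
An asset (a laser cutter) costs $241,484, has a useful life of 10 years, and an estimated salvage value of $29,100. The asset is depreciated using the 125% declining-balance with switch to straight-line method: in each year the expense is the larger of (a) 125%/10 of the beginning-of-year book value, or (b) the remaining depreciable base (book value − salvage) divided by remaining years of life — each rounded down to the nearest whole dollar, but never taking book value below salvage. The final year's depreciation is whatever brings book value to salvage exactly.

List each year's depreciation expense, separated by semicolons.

Depreciable base = $241,484 − $29,100 = $212,384.
Year 1: DB = ⌊$241,484 × 125%/10⌋ = $30,185; SL = ⌊$212,384/10⌋ = $21,238 → take DB $30,185. Book value $211,299.
Year 2: DB = ⌊$211,299 × 125%/10⌋ = $26,412; SL = ⌊$182,199/9⌋ = $20,244 → take DB $26,412. Book value $184,887.
Year 3: DB = ⌊$184,887 × 125%/10⌋ = $23,110; SL = ⌊$155,787/8⌋ = $19,473 → take DB $23,110. Book value $161,777.
Year 4: DB = ⌊$161,777 × 125%/10⌋ = $20,222; SL = ⌊$132,677/7⌋ = $18,953 → take DB $20,222. Book value $141,555.
Year 5: DB = ⌊$141,555 × 125%/10⌋ = $17,694; SL = ⌊$112,455/6⌋ = $18,742 → take SL $18,742. Book value $122,813.
Year 6: DB = ⌊$122,813 × 125%/10⌋ = $15,351; SL = ⌊$93,713/5⌋ = $18,742 → take SL $18,742. Book value $104,071.
Year 7: DB = ⌊$104,071 × 125%/10⌋ = $13,008; SL = ⌊$74,971/4⌋ = $18,742 → take SL $18,742. Book value $85,329.
Year 8: DB = ⌊$85,329 × 125%/10⌋ = $10,666; SL = ⌊$56,229/3⌋ = $18,743 → take SL $18,743. Book value $66,586.
Year 9: DB = ⌊$66,586 × 125%/10⌋ = $8,323; SL = ⌊$37,486/2⌋ = $18,743 → take SL $18,743. Book value $47,843.
Year 10 (final): $47,843 − $29,100 = $18,743. Book value $29,100.

$30,185; $26,412; $23,110; $20,222; $18,742; $18,742; $18,742; $18,743; $18,743; $18,743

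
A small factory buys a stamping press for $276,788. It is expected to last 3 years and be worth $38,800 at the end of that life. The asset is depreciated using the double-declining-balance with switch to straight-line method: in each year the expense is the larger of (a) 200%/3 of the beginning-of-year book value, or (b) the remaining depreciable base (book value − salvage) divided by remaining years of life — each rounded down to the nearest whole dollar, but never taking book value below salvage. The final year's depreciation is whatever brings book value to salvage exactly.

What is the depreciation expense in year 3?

$0

Depreciable base = $276,788 − $38,800 = $237,988.
Year 1: DB = ⌊$276,788 × 200%/3⌋ = $184,525; SL = ⌊$237,988/3⌋ = $79,329 → take DB $184,525. Book value $92,263.
Year 2: DB = ⌊$92,263 × 200%/3⌋ = $61,508; SL = ⌊$53,463/2⌋ = $26,731 → take DB $61,508, capped at $53,463. Book value $38,800.
Year 3 (final): $38,800 − $38,800 = $0. Book value $38,800.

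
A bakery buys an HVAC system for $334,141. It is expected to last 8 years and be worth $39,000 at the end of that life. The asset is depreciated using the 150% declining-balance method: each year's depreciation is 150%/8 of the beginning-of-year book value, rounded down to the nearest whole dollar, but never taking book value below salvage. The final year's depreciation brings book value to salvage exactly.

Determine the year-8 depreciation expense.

$39,109

Depreciable base = $334,141 − $39,000 = $295,141.
Year 1: ⌊$334,141 × 150%/8⌋ = $62,651. Book value $271,490.
Year 2: ⌊$271,490 × 150%/8⌋ = $50,904. Book value $220,586.
Year 3: ⌊$220,586 × 150%/8⌋ = $41,359. Book value $179,227.
Year 4: ⌊$179,227 × 150%/8⌋ = $33,605. Book value $145,622.
Year 5: ⌊$145,622 × 150%/8⌋ = $27,304. Book value $118,318.
Year 6: ⌊$118,318 × 150%/8⌋ = $22,184. Book value $96,134.
Year 7: ⌊$96,134 × 150%/8⌋ = $18,025. Book value $78,109.
Year 8 (final): $78,109 − $39,000 = $39,109. Book value $39,000.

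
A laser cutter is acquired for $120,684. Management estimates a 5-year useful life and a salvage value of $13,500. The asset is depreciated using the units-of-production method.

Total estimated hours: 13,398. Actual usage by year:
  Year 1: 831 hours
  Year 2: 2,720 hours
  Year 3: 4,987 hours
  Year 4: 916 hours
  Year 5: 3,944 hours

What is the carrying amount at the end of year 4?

Depreciable base = $120,684 − $13,500 = $107,184.
Rate = $107,184 / 13,398 hours = $8 per hour.
Year 1: 831 × $8 = $6,648. Book value $114,036.
Year 2: 2,720 × $8 = $21,760. Book value $92,276.
Year 3: 4,987 × $8 = $39,896. Book value $52,380.
Year 4: 916 × $8 = $7,328. Book value $45,052.

$45,052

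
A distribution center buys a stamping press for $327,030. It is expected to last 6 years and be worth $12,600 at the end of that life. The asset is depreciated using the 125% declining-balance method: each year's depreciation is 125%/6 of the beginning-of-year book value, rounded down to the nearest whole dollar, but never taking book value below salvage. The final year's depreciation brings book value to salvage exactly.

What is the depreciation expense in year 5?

$26,762

Depreciable base = $327,030 − $12,600 = $314,430.
Year 1: ⌊$327,030 × 125%/6⌋ = $68,131. Book value $258,899.
Year 2: ⌊$258,899 × 125%/6⌋ = $53,937. Book value $204,962.
Year 3: ⌊$204,962 × 125%/6⌋ = $42,700. Book value $162,262.
Year 4: ⌊$162,262 × 125%/6⌋ = $33,804. Book value $128,458.
Year 5: ⌊$128,458 × 125%/6⌋ = $26,762. Book value $101,696.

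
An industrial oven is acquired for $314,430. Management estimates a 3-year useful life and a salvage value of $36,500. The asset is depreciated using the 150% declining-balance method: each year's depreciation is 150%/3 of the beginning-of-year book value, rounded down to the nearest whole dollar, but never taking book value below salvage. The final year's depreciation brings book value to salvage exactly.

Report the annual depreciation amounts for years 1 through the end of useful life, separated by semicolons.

Depreciable base = $314,430 − $36,500 = $277,930.
Year 1: ⌊$314,430 × 150%/3⌋ = $157,215. Book value $157,215.
Year 2: ⌊$157,215 × 150%/3⌋ = $78,607. Book value $78,608.
Year 3 (final): $78,608 − $36,500 = $42,108. Book value $36,500.

$157,215; $78,607; $42,108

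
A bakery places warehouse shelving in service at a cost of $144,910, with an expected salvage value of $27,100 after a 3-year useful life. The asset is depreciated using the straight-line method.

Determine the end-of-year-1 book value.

Depreciable base = $144,910 − $27,100 = $117,810.
Annual expense = $117,810 / 3 = $39,270.
End of year 1: book value $105,640.

$105,640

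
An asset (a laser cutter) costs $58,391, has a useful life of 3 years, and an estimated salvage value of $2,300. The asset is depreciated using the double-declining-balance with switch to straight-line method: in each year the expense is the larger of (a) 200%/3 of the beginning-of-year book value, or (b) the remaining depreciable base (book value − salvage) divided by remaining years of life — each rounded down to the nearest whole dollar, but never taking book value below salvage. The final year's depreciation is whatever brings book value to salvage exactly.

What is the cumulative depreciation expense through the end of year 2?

Depreciable base = $58,391 − $2,300 = $56,091.
Year 1: DB = ⌊$58,391 × 200%/3⌋ = $38,927; SL = ⌊$56,091/3⌋ = $18,697 → take DB $38,927. Book value $19,464.
Year 2: DB = ⌊$19,464 × 200%/3⌋ = $12,976; SL = ⌊$17,164/2⌋ = $8,582 → take DB $12,976. Book value $6,488.
Accumulated through year 2 = $58,391 − $6,488 = $51,903.

$51,903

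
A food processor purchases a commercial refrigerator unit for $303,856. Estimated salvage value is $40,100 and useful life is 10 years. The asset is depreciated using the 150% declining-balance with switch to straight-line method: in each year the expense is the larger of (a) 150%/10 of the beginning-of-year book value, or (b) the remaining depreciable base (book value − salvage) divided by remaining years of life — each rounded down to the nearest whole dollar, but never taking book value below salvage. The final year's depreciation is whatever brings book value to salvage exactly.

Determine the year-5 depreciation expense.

$23,792

Depreciable base = $303,856 − $40,100 = $263,756.
Year 1: DB = ⌊$303,856 × 150%/10⌋ = $45,578; SL = ⌊$263,756/10⌋ = $26,375 → take DB $45,578. Book value $258,278.
Year 2: DB = ⌊$258,278 × 150%/10⌋ = $38,741; SL = ⌊$218,178/9⌋ = $24,242 → take DB $38,741. Book value $219,537.
Year 3: DB = ⌊$219,537 × 150%/10⌋ = $32,930; SL = ⌊$179,437/8⌋ = $22,429 → take DB $32,930. Book value $186,607.
Year 4: DB = ⌊$186,607 × 150%/10⌋ = $27,991; SL = ⌊$146,507/7⌋ = $20,929 → take DB $27,991. Book value $158,616.
Year 5: DB = ⌊$158,616 × 150%/10⌋ = $23,792; SL = ⌊$118,516/6⌋ = $19,752 → take DB $23,792. Book value $134,824.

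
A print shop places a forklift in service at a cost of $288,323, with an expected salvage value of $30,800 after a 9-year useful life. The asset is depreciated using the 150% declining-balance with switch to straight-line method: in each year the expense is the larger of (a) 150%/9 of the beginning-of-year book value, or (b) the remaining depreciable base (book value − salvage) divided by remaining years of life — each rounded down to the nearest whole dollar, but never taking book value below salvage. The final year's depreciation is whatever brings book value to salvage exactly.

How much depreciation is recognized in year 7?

Depreciable base = $288,323 − $30,800 = $257,523.
Year 1: DB = ⌊$288,323 × 150%/9⌋ = $48,053; SL = ⌊$257,523/9⌋ = $28,613 → take DB $48,053. Book value $240,270.
Year 2: DB = ⌊$240,270 × 150%/9⌋ = $40,045; SL = ⌊$209,470/8⌋ = $26,183 → take DB $40,045. Book value $200,225.
Year 3: DB = ⌊$200,225 × 150%/9⌋ = $33,370; SL = ⌊$169,425/7⌋ = $24,203 → take DB $33,370. Book value $166,855.
Year 4: DB = ⌊$166,855 × 150%/9⌋ = $27,809; SL = ⌊$136,055/6⌋ = $22,675 → take DB $27,809. Book value $139,046.
Year 5: DB = ⌊$139,046 × 150%/9⌋ = $23,174; SL = ⌊$108,246/5⌋ = $21,649 → take DB $23,174. Book value $115,872.
Year 6: DB = ⌊$115,872 × 150%/9⌋ = $19,312; SL = ⌊$85,072/4⌋ = $21,268 → take SL $21,268. Book value $94,604.
Year 7: DB = ⌊$94,604 × 150%/9⌋ = $15,767; SL = ⌊$63,804/3⌋ = $21,268 → take SL $21,268. Book value $73,336.

$21,268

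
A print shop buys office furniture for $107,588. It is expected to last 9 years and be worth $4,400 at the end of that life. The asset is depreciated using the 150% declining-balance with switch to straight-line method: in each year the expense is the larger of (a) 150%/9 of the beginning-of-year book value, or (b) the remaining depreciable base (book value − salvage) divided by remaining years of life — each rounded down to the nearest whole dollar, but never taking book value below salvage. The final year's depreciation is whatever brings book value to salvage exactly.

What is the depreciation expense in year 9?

$9,498

Depreciable base = $107,588 − $4,400 = $103,188.
Year 1: DB = ⌊$107,588 × 150%/9⌋ = $17,931; SL = ⌊$103,188/9⌋ = $11,465 → take DB $17,931. Book value $89,657.
Year 2: DB = ⌊$89,657 × 150%/9⌋ = $14,942; SL = ⌊$85,257/8⌋ = $10,657 → take DB $14,942. Book value $74,715.
Year 3: DB = ⌊$74,715 × 150%/9⌋ = $12,452; SL = ⌊$70,315/7⌋ = $10,045 → take DB $12,452. Book value $62,263.
Year 4: DB = ⌊$62,263 × 150%/9⌋ = $10,377; SL = ⌊$57,863/6⌋ = $9,643 → take DB $10,377. Book value $51,886.
Year 5: DB = ⌊$51,886 × 150%/9⌋ = $8,647; SL = ⌊$47,486/5⌋ = $9,497 → take SL $9,497. Book value $42,389.
Year 6: DB = ⌊$42,389 × 150%/9⌋ = $7,064; SL = ⌊$37,989/4⌋ = $9,497 → take SL $9,497. Book value $32,892.
Year 7: DB = ⌊$32,892 × 150%/9⌋ = $5,482; SL = ⌊$28,492/3⌋ = $9,497 → take SL $9,497. Book value $23,395.
Year 8: DB = ⌊$23,395 × 150%/9⌋ = $3,899; SL = ⌊$18,995/2⌋ = $9,497 → take SL $9,497. Book value $13,898.
Year 9 (final): $13,898 − $4,400 = $9,498. Book value $4,400.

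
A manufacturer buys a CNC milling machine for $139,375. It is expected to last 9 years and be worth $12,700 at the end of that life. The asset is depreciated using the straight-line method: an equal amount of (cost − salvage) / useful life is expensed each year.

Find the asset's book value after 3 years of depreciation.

Depreciable base = $139,375 − $12,700 = $126,675.
Annual expense = $126,675 / 9 = $14,075.
End of year 1: book value $125,300.
End of year 2: book value $111,225.
End of year 3: book value $97,150.

$97,150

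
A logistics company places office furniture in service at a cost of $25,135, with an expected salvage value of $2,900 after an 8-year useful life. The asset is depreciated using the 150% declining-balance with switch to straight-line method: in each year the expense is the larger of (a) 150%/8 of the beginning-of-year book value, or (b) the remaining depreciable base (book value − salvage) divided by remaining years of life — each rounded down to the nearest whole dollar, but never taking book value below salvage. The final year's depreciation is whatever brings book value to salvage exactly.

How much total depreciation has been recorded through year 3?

Depreciable base = $25,135 − $2,900 = $22,235.
Year 1: DB = ⌊$25,135 × 150%/8⌋ = $4,712; SL = ⌊$22,235/8⌋ = $2,779 → take DB $4,712. Book value $20,423.
Year 2: DB = ⌊$20,423 × 150%/8⌋ = $3,829; SL = ⌊$17,523/7⌋ = $2,503 → take DB $3,829. Book value $16,594.
Year 3: DB = ⌊$16,594 × 150%/8⌋ = $3,111; SL = ⌊$13,694/6⌋ = $2,282 → take DB $3,111. Book value $13,483.
Accumulated through year 3 = $25,135 − $13,483 = $11,652.

$11,652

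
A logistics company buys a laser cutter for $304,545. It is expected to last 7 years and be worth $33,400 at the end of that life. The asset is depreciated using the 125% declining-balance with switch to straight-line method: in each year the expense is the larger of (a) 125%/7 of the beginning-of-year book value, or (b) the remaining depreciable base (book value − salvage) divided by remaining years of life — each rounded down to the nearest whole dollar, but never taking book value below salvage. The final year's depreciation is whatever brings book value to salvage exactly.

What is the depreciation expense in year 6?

Depreciable base = $304,545 − $33,400 = $271,145.
Year 1: DB = ⌊$304,545 × 125%/7⌋ = $54,383; SL = ⌊$271,145/7⌋ = $38,735 → take DB $54,383. Book value $250,162.
Year 2: DB = ⌊$250,162 × 125%/7⌋ = $44,671; SL = ⌊$216,762/6⌋ = $36,127 → take DB $44,671. Book value $205,491.
Year 3: DB = ⌊$205,491 × 125%/7⌋ = $36,694; SL = ⌊$172,091/5⌋ = $34,418 → take DB $36,694. Book value $168,797.
Year 4: DB = ⌊$168,797 × 125%/7⌋ = $30,142; SL = ⌊$135,397/4⌋ = $33,849 → take SL $33,849. Book value $134,948.
Year 5: DB = ⌊$134,948 × 125%/7⌋ = $24,097; SL = ⌊$101,548/3⌋ = $33,849 → take SL $33,849. Book value $101,099.
Year 6: DB = ⌊$101,099 × 125%/7⌋ = $18,053; SL = ⌊$67,699/2⌋ = $33,849 → take SL $33,849. Book value $67,250.

$33,849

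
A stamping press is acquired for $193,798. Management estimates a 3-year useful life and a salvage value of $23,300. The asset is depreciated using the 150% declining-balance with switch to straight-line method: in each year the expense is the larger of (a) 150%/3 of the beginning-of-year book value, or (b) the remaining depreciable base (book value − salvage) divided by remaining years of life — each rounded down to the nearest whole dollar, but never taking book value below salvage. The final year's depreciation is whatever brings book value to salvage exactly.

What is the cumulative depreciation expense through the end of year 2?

$145,348

Depreciable base = $193,798 − $23,300 = $170,498.
Year 1: DB = ⌊$193,798 × 150%/3⌋ = $96,899; SL = ⌊$170,498/3⌋ = $56,832 → take DB $96,899. Book value $96,899.
Year 2: DB = ⌊$96,899 × 150%/3⌋ = $48,449; SL = ⌊$73,599/2⌋ = $36,799 → take DB $48,449. Book value $48,450.
Accumulated through year 2 = $193,798 − $48,450 = $145,348.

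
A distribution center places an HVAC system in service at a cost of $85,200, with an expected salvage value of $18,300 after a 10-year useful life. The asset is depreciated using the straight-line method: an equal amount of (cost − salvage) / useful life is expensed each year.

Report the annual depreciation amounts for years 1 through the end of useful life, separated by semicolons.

Depreciable base = $85,200 − $18,300 = $66,900.
Annual expense = $66,900 / 10 = $6,690.
End of year 1: book value $78,510.
End of year 2: book value $71,820.
End of year 3: book value $65,130.
End of year 4: book value $58,440.
End of year 5: book value $51,750.
End of year 6: book value $45,060.
End of year 7: book value $38,370.
End of year 8: book value $31,680.
End of year 9: book value $24,990.
End of year 10: book value $18,300.

$6,690; $6,690; $6,690; $6,690; $6,690; $6,690; $6,690; $6,690; $6,690; $6,690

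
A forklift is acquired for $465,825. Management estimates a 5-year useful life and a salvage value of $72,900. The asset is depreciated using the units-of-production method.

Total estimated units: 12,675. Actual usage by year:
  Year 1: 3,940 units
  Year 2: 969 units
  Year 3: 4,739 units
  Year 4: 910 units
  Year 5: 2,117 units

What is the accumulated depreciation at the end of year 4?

Depreciable base = $465,825 − $72,900 = $392,925.
Rate = $392,925 / 12,675 units = $31 per unit.
Year 1: 3,940 × $31 = $122,140. Book value $343,685.
Year 2: 969 × $31 = $30,039. Book value $313,646.
Year 3: 4,739 × $31 = $146,909. Book value $166,737.
Year 4: 910 × $31 = $28,210. Book value $138,527.
Accumulated through year 4 = $465,825 − $138,527 = $327,298.

$327,298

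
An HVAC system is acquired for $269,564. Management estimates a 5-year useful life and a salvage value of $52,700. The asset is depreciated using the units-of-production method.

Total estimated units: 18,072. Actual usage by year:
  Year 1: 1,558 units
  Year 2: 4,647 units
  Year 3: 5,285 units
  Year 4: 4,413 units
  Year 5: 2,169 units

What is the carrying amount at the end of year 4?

Depreciable base = $269,564 − $52,700 = $216,864.
Rate = $216,864 / 18,072 units = $12 per unit.
Year 1: 1,558 × $12 = $18,696. Book value $250,868.
Year 2: 4,647 × $12 = $55,764. Book value $195,104.
Year 3: 5,285 × $12 = $63,420. Book value $131,684.
Year 4: 4,413 × $12 = $52,956. Book value $78,728.

$78,728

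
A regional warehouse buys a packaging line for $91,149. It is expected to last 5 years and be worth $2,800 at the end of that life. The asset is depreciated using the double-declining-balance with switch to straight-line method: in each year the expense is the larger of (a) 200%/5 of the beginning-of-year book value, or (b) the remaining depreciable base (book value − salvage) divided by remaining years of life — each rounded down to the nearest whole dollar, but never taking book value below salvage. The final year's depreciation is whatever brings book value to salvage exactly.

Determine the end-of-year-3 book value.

$19,689

Depreciable base = $91,149 − $2,800 = $88,349.
Year 1: DB = ⌊$91,149 × 200%/5⌋ = $36,459; SL = ⌊$88,349/5⌋ = $17,669 → take DB $36,459. Book value $54,690.
Year 2: DB = ⌊$54,690 × 200%/5⌋ = $21,876; SL = ⌊$51,890/4⌋ = $12,972 → take DB $21,876. Book value $32,814.
Year 3: DB = ⌊$32,814 × 200%/5⌋ = $13,125; SL = ⌊$30,014/3⌋ = $10,004 → take DB $13,125. Book value $19,689.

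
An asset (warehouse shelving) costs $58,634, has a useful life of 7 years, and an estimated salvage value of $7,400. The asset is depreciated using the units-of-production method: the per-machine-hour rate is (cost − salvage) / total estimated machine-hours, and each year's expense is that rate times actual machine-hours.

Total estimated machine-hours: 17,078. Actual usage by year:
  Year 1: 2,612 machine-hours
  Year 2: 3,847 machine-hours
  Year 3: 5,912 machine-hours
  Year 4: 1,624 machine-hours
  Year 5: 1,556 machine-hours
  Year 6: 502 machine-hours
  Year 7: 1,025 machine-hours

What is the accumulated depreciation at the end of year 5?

Depreciable base = $58,634 − $7,400 = $51,234.
Rate = $51,234 / 17,078 machine-hours = $3 per machine-hour.
Year 1: 2,612 × $3 = $7,836. Book value $50,798.
Year 2: 3,847 × $3 = $11,541. Book value $39,257.
Year 3: 5,912 × $3 = $17,736. Book value $21,521.
Year 4: 1,624 × $3 = $4,872. Book value $16,649.
Year 5: 1,556 × $3 = $4,668. Book value $11,981.
Accumulated through year 5 = $58,634 − $11,981 = $46,653.

$46,653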